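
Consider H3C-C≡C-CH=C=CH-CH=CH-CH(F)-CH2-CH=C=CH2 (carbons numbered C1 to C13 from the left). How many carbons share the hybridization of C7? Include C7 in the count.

6

C7 is sp2 (one π bond).
C1: sp3
C2: sp
C3: sp
C4: sp2 ✓
C5: sp
C6: sp2 ✓
C7: sp2 ✓
C8: sp2 ✓
C9: sp3
C10: sp3
C11: sp2 ✓
C12: sp
C13: sp2 ✓
6 carbons are sp2.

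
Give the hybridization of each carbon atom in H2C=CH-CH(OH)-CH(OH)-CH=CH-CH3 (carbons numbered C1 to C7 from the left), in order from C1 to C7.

C1: 3 σ bonds, plus one π bond — 3 electron domains, sp2.
C2: 3 σ bonds, plus one π bond; 3 regions of electron density → sp2.
C3 has 4 σ bonds: steric number 4 → sp3.
C4 is sp3: 4 σ bonds, 4 electron-density regions.
C5 carries 3 σ bonds, plus one π bond, giving a steric number of 3, so it is sp2.
C6 (3 σ bonds, plus one π bond) has steric number 3: sp2.
C7 is sp3: 4 σ bonds, 4 electron-density regions.

C1 sp2, C2 sp2, C3 sp3, C4 sp3, C5 sp2, C6 sp2, C7 sp3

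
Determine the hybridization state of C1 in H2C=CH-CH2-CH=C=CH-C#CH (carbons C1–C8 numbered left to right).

C1 is sp2: 3 σ bonds, plus one π bond, 3 electron-density regions.

sp²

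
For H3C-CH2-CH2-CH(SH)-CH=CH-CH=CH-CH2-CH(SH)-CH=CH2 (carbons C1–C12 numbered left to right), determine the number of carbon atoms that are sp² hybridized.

C1: sp3
C2: sp3
C3: sp3
C4: sp3
C5: sp2 ✓
C6: sp2 ✓
C7: sp2 ✓
C8: sp2 ✓
C9: sp3
C10: sp3
C11: sp2 ✓
C12: sp2 ✓
C5, C6, C7, C8, C11, C12 → 6 sp2 carbons.

6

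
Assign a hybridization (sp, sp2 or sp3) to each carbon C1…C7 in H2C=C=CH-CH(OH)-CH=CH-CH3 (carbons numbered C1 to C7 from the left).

C1 sp2, C2 sp, C3 sp2, C4 sp3, C5 sp2, C6 sp2, C7 sp3

C1 is sp2: 3 σ bonds, plus one π bond, 3 electron-density regions.
C2 — 2 σ bonds, plus two π bonds. Steric number 2, so sp.
C3: 3 σ bonds, plus one π bond — 3 electron domains, sp2.
C4: 4 σ bonds — 4 electron domains, sp3.
C5 has 3 σ bonds, plus one π bond: steric number 3 → sp2.
C6: 3 σ bonds, plus one π bond — 3 electron domains, sp2.
C7 — 4 σ bonds. Steric number 4, so sp3.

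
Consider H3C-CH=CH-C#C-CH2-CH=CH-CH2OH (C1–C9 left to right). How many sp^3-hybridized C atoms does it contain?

C1: sp3 ✓
C2: sp2
C3: sp2
C4: sp
C5: sp
C6: sp3 ✓
C7: sp2
C8: sp2
C9: sp3 ✓
C1, C6, C9 → 3 sp3 carbons.

3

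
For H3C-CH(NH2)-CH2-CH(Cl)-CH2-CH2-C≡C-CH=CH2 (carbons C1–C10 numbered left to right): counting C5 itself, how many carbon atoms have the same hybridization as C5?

C5 is sp3 (only σ bonds).
C1: sp3 ✓
C2: sp3 ✓
C3: sp3 ✓
C4: sp3 ✓
C5: sp3 ✓
C6: sp3 ✓
C7: sp
C8: sp
C9: sp2
C10: sp2
6 carbons are sp3.

6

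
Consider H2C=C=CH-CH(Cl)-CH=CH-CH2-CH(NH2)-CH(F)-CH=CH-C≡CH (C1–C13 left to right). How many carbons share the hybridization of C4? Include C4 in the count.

4

C4 is sp3 (only σ bonds).
C1: sp2
C2: sp
C3: sp2
C4: sp3 ✓
C5: sp2
C6: sp2
C7: sp3 ✓
C8: sp3 ✓
C9: sp3 ✓
C10: sp2
C11: sp2
C12: sp
C13: sp
4 carbons are sp3.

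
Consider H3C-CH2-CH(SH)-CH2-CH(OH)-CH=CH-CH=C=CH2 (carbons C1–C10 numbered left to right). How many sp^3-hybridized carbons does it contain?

C1: sp3 ✓
C2: sp3 ✓
C3: sp3 ✓
C4: sp3 ✓
C5: sp3 ✓
C6: sp2
C7: sp2
C8: sp2
C9: sp
C10: sp2
C1, C2, C3, C4, C5 → 5 sp3 carbons.

5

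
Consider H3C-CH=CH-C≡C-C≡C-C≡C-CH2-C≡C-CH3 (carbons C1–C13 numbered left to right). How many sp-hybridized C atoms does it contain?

8

C1: sp3
C2: sp2
C3: sp2
C4: sp ✓
C5: sp ✓
C6: sp ✓
C7: sp ✓
C8: sp ✓
C9: sp ✓
C10: sp3
C11: sp ✓
C12: sp ✓
C13: sp3
C4, C5, C6, C7, C8, C9, C11, C12 → 8 sp carbons.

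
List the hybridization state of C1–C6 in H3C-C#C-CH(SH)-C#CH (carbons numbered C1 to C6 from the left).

C1 sp3, C2 sp, C3 sp, C4 sp3, C5 sp, C6 sp

C1 is sp3: 4 σ bonds, 4 electron-density regions.
C2 has 2 σ bonds, plus two π bonds: steric number 2 → sp.
C3 carries 2 σ bonds, plus two π bonds, giving a steric number of 2, so it is sp.
C4: 4 σ bonds — 4 electron domains, sp3.
C5 has 2 σ bonds, plus two π bonds: steric number 2 → sp.
C6 — 2 σ bonds, plus two π bonds. Steric number 2, so sp.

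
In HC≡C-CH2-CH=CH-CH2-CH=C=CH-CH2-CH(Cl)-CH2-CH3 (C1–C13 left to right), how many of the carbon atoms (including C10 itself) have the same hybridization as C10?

C10 is sp3 (only σ bonds).
C1: sp
C2: sp
C3: sp3 ✓
C4: sp2
C5: sp2
C6: sp3 ✓
C7: sp2
C8: sp
C9: sp2
C10: sp3 ✓
C11: sp3 ✓
C12: sp3 ✓
C13: sp3 ✓
6 carbons are sp3.

6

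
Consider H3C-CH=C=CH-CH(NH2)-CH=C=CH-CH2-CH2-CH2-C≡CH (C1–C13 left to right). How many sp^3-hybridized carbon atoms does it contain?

5

C1: sp3 ✓
C2: sp2
C3: sp
C4: sp2
C5: sp3 ✓
C6: sp2
C7: sp
C8: sp2
C9: sp3 ✓
C10: sp3 ✓
C11: sp3 ✓
C12: sp
C13: sp
C1, C5, C9, C10, C11 → 5 sp3 carbons.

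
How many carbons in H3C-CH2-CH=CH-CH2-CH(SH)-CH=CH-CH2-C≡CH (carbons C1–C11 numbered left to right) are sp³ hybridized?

5

C1: sp3 ✓
C2: sp3 ✓
C3: sp2
C4: sp2
C5: sp3 ✓
C6: sp3 ✓
C7: sp2
C8: sp2
C9: sp3 ✓
C10: sp
C11: sp
C1, C2, C5, C6, C9 → 5 sp3 carbons.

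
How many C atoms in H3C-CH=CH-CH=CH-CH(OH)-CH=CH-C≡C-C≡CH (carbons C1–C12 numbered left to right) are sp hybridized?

4

C1: sp3
C2: sp2
C3: sp2
C4: sp2
C5: sp2
C6: sp3
C7: sp2
C8: sp2
C9: sp ✓
C10: sp ✓
C11: sp ✓
C12: sp ✓
C9, C10, C11, C12 → 4 sp carbons.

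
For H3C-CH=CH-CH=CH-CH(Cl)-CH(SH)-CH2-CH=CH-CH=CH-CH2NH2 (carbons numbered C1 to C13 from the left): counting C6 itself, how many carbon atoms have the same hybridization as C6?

5

C6 is sp3 (only σ bonds).
C1: sp3 ✓
C2: sp2
C3: sp2
C4: sp2
C5: sp2
C6: sp3 ✓
C7: sp3 ✓
C8: sp3 ✓
C9: sp2
C10: sp2
C11: sp2
C12: sp2
C13: sp3 ✓
5 carbons are sp3.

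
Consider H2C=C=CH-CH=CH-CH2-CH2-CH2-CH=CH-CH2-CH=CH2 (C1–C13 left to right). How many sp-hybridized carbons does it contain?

1

C1: sp2
C2: sp ✓
C3: sp2
C4: sp2
C5: sp2
C6: sp3
C7: sp3
C8: sp3
C9: sp2
C10: sp2
C11: sp3
C12: sp2
C13: sp2
C2 → 1 sp carbon.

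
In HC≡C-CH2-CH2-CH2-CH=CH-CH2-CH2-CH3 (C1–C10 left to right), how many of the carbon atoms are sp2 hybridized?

C1: sp
C2: sp
C3: sp3
C4: sp3
C5: sp3
C6: sp2 ✓
C7: sp2 ✓
C8: sp3
C9: sp3
C10: sp3
C6, C7 → 2 sp2 carbons.

2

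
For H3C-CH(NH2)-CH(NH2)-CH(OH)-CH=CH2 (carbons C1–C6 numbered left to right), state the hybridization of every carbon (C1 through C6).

C1 sp3, C2 sp3, C3 sp3, C4 sp3, C5 sp2, C6 sp2

C1: 4 σ bonds; 4 regions of electron density → sp3.
C2 — 4 σ bonds. Steric number 4, so sp3.
C3 has 4 σ bonds: steric number 4 → sp3.
C4 carries 4 σ bonds, giving a steric number of 4, so it is sp3.
C5: 3 σ bonds, plus one π bond — 3 electron domains, sp2.
C6 has 3 σ bonds, plus one π bond: steric number 3 → sp2.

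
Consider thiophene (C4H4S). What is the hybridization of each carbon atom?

Each carbon atom (3 σ bonds, plus one π bond) has steric number 3: sp2.

sp²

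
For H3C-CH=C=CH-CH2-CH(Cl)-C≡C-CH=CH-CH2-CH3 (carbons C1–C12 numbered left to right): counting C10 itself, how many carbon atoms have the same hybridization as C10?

C10 is sp2 (one π bond).
C1: sp3
C2: sp2 ✓
C3: sp
C4: sp2 ✓
C5: sp3
C6: sp3
C7: sp
C8: sp
C9: sp2 ✓
C10: sp2 ✓
C11: sp3
C12: sp3
4 carbons are sp2.

4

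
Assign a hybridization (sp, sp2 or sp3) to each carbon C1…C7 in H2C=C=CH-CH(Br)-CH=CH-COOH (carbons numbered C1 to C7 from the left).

C1 sp2, C2 sp, C3 sp2, C4 sp3, C5 sp2, C6 sp2, C7 sp2

C1: 3 σ bonds, plus one π bond — 3 electron domains, sp2.
C2: 2 σ bonds, plus two π bonds; 2 regions of electron density → sp.
C3: 3 σ bonds, plus one π bond — 3 electron domains, sp2.
C4 has 4 σ bonds: steric number 4 → sp3.
C5: 3 σ bonds, plus one π bond; 3 regions of electron density → sp2.
C6 has 3 σ bonds, plus one π bond: steric number 3 → sp2.
C7 (3 σ bonds, plus one π bond) has steric number 3: sp2.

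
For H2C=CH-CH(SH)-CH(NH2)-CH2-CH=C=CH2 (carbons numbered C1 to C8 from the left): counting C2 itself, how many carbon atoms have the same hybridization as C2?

4

C2 is sp2 (one π bond).
C1: sp2 ✓
C2: sp2 ✓
C3: sp3
C4: sp3
C5: sp3
C6: sp2 ✓
C7: sp
C8: sp2 ✓
4 carbons are sp2.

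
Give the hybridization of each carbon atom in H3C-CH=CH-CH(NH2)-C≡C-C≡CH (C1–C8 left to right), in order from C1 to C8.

C1 carries 4 σ bonds, giving a steric number of 4, so it is sp3.
C2 has 3 σ bonds, plus one π bond: steric number 3 → sp2.
C3 is sp2: 3 σ bonds, plus one π bond, 3 electron-density regions.
C4 carries 4 σ bonds, giving a steric number of 4, so it is sp3.
C5 has 2 σ bonds, plus two π bonds: steric number 2 → sp.
C6: 2 σ bonds, plus two π bonds — 2 electron domains, sp.
C7 is sp: 2 σ bonds, plus two π bonds, 2 electron-density regions.
C8: 2 σ bonds, plus two π bonds — 2 electron domains, sp.

C1 sp3, C2 sp2, C3 sp2, C4 sp3, C5 sp, C6 sp, C7 sp, C8 sp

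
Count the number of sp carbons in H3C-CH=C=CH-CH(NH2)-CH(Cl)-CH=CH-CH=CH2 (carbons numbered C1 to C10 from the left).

C1: sp3
C2: sp2
C3: sp ✓
C4: sp2
C5: sp3
C6: sp3
C7: sp2
C8: sp2
C9: sp2
C10: sp2
C3 → 1 sp carbon.

1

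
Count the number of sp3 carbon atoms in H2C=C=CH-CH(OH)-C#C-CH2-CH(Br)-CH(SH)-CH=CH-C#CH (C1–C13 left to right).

C1: sp2
C2: sp
C3: sp2
C4: sp3 ✓
C5: sp
C6: sp
C7: sp3 ✓
C8: sp3 ✓
C9: sp3 ✓
C10: sp2
C11: sp2
C12: sp
C13: sp
C4, C7, C8, C9 → 4 sp3 carbons.

4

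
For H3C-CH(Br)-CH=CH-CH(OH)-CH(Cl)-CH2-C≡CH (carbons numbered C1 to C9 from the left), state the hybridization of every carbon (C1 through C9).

C1 (4 σ bonds) has steric number 4: sp3.
C2 carries 4 σ bonds, giving a steric number of 4, so it is sp3.
C3 carries 3 σ bonds, plus one π bond, giving a steric number of 3, so it is sp2.
C4 (3 σ bonds, plus one π bond) has steric number 3: sp2.
C5 has 4 σ bonds: steric number 4 → sp3.
C6: 4 σ bonds; 4 regions of electron density → sp3.
C7 carries 4 σ bonds, giving a steric number of 4, so it is sp3.
C8: 2 σ bonds, plus two π bonds — 2 electron domains, sp.
C9: 2 σ bonds, plus two π bonds — 2 electron domains, sp.

C1 sp3, C2 sp3, C3 sp2, C4 sp2, C5 sp3, C6 sp3, C7 sp3, C8 sp, C9 sp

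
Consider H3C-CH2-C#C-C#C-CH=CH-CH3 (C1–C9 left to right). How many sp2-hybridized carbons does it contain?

2

C1: sp3
C2: sp3
C3: sp
C4: sp
C5: sp
C6: sp
C7: sp2 ✓
C8: sp2 ✓
C9: sp3
C7, C8 → 2 sp2 carbons.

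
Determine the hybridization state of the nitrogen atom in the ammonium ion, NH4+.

Four σ bonds, no lone pair → sp3, tetrahedral.

sp^3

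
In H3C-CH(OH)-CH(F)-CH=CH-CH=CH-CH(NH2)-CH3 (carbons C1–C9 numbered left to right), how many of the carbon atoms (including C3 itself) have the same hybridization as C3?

C3 is sp3 (only σ bonds).
C1: sp3 ✓
C2: sp3 ✓
C3: sp3 ✓
C4: sp2
C5: sp2
C6: sp2
C7: sp2
C8: sp3 ✓
C9: sp3 ✓
5 carbons are sp3.

5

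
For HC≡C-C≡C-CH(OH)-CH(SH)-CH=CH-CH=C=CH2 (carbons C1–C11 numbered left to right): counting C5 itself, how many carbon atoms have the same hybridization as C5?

C5 is sp3 (only σ bonds).
C1: sp
C2: sp
C3: sp
C4: sp
C5: sp3 ✓
C6: sp3 ✓
C7: sp2
C8: sp2
C9: sp2
C10: sp
C11: sp2
2 carbons are sp3.

2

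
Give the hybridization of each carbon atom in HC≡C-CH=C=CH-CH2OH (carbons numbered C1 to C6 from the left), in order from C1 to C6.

C1 sp, C2 sp, C3 sp2, C4 sp, C5 sp2, C6 sp3

C1: 2 σ bonds, plus two π bonds; 2 regions of electron density → sp.
C2: 2 σ bonds, plus two π bonds — 2 electron domains, sp.
C3: 3 σ bonds, plus one π bond; 3 regions of electron density → sp2.
C4: 2 σ bonds, plus two π bonds; 2 regions of electron density → sp.
C5: 3 σ bonds, plus one π bond; 3 regions of electron density → sp2.
C6 (4 σ bonds) has steric number 4: sp3.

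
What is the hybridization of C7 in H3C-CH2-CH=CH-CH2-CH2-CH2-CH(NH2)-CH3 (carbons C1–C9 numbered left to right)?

C7 carries 4 σ bonds, giving a steric number of 4, so it is sp3.

sp3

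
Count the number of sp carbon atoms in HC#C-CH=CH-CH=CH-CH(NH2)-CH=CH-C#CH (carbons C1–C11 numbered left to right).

4

C1: sp ✓
C2: sp ✓
C3: sp2
C4: sp2
C5: sp2
C6: sp2
C7: sp3
C8: sp2
C9: sp2
C10: sp ✓
C11: sp ✓
C1, C2, C10, C11 → 4 sp carbons.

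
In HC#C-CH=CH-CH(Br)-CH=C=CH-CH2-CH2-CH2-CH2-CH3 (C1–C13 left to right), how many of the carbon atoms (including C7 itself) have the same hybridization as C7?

3

C7 is sp (two π bonds).
C1: sp ✓
C2: sp ✓
C3: sp2
C4: sp2
C5: sp3
C6: sp2
C7: sp ✓
C8: sp2
C9: sp3
C10: sp3
C11: sp3
C12: sp3
C13: sp3
3 carbons are sp.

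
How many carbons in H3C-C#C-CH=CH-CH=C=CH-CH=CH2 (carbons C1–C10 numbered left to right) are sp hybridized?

C1: sp3
C2: sp ✓
C3: sp ✓
C4: sp2
C5: sp2
C6: sp2
C7: sp ✓
C8: sp2
C9: sp2
C10: sp2
C2, C3, C7 → 3 sp carbons.

3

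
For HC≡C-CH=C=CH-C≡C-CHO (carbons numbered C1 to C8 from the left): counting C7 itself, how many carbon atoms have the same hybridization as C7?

5

C7 is sp (two π bonds).
C1: sp ✓
C2: sp ✓
C3: sp2
C4: sp ✓
C5: sp2
C6: sp ✓
C7: sp ✓
C8: sp2
5 carbons are sp.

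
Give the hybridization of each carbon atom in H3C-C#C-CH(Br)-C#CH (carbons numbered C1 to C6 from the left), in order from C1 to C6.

C1 is sp3: 4 σ bonds, 4 electron-density regions.
C2 — 2 σ bonds, plus two π bonds. Steric number 2, so sp.
C3 has 2 σ bonds, plus two π bonds: steric number 2 → sp.
C4 has 4 σ bonds: steric number 4 → sp3.
C5 is sp: 2 σ bonds, plus two π bonds, 2 electron-density regions.
C6 — 2 σ bonds, plus two π bonds. Steric number 2, so sp.

C1 sp3, C2 sp, C3 sp, C4 sp3, C5 sp, C6 sp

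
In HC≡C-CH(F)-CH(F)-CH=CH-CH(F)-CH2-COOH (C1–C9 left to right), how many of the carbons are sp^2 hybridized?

3

C1: sp
C2: sp
C3: sp3
C4: sp3
C5: sp2 ✓
C6: sp2 ✓
C7: sp3
C8: sp3
C9: sp2 ✓
C5, C6, C9 → 3 sp2 carbons.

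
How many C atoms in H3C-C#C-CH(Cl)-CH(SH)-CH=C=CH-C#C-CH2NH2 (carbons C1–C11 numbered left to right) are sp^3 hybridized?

C1: sp3 ✓
C2: sp
C3: sp
C4: sp3 ✓
C5: sp3 ✓
C6: sp2
C7: sp
C8: sp2
C9: sp
C10: sp
C11: sp3 ✓
C1, C4, C5, C11 → 4 sp3 carbons.

4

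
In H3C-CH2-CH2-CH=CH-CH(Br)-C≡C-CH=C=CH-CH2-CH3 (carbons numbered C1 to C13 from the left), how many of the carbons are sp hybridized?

3

C1: sp3
C2: sp3
C3: sp3
C4: sp2
C5: sp2
C6: sp3
C7: sp ✓
C8: sp ✓
C9: sp2
C10: sp ✓
C11: sp2
C12: sp3
C13: sp3
C7, C8, C10 → 3 sp carbons.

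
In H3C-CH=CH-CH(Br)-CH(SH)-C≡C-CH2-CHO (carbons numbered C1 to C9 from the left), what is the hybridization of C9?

sp²

C9 is sp2: 3 σ bonds, plus one π bond, 3 electron-density regions.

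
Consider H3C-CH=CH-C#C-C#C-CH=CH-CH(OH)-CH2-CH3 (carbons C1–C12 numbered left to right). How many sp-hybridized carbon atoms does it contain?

4

C1: sp3
C2: sp2
C3: sp2
C4: sp ✓
C5: sp ✓
C6: sp ✓
C7: sp ✓
C8: sp2
C9: sp2
C10: sp3
C11: sp3
C12: sp3
C4, C5, C6, C7 → 4 sp carbons.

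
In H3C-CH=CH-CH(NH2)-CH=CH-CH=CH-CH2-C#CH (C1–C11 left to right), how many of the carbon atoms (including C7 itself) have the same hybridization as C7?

C7 is sp2 (one π bond).
C1: sp3
C2: sp2 ✓
C3: sp2 ✓
C4: sp3
C5: sp2 ✓
C6: sp2 ✓
C7: sp2 ✓
C8: sp2 ✓
C9: sp3
C10: sp
C11: sp
6 carbons are sp2.

6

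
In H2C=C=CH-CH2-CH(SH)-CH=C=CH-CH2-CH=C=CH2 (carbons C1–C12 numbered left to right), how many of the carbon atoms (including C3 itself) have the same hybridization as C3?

C3 is sp2 (one π bond).
C1: sp2 ✓
C2: sp
C3: sp2 ✓
C4: sp3
C5: sp3
C6: sp2 ✓
C7: sp
C8: sp2 ✓
C9: sp3
C10: sp2 ✓
C11: sp
C12: sp2 ✓
6 carbons are sp2.

6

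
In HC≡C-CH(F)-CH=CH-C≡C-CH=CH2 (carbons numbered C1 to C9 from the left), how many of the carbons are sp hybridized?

4

C1: sp ✓
C2: sp ✓
C3: sp3
C4: sp2
C5: sp2
C6: sp ✓
C7: sp ✓
C8: sp2
C9: sp2
C1, C2, C6, C7 → 4 sp carbons.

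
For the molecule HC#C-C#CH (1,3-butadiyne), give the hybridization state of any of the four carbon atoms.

Every carbon is part of a C≡C triple bond: two σ regions → sp.

sp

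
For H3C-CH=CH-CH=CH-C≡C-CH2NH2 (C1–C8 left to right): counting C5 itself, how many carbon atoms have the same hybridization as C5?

4

C5 is sp2 (one π bond).
C1: sp3
C2: sp2 ✓
C3: sp2 ✓
C4: sp2 ✓
C5: sp2 ✓
C6: sp
C7: sp
C8: sp3
4 carbons are sp2.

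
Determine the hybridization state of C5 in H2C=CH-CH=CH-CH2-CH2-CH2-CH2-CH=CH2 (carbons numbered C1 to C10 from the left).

sp^3

C5 has 4 σ bonds: steric number 4 → sp3.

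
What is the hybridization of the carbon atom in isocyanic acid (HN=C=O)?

sp

The carbon atom: 2 σ bonds, plus two π bonds; 2 regions of electron density → sp.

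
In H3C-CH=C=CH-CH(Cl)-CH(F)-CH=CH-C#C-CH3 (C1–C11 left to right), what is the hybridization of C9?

C9: 2 σ bonds, plus two π bonds; 2 regions of electron density → sp.

sp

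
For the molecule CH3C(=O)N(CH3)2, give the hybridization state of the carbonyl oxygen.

The carbonyl oxygen is sp2: 1 σ bond and 2 lone pairs, plus one π bond, 3 electron-density regions.

sp²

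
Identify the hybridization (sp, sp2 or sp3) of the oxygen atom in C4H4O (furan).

sp2

One O lone pair is in the aromatic π system (p orbital), the other is in an sp2 hybrid in the ring plane; O has two σ bonds + one in-plane lone pair → sp2.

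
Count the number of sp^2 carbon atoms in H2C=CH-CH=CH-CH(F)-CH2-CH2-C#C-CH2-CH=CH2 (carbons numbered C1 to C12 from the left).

C1: sp2 ✓
C2: sp2 ✓
C3: sp2 ✓
C4: sp2 ✓
C5: sp3
C6: sp3
C7: sp3
C8: sp
C9: sp
C10: sp3
C11: sp2 ✓
C12: sp2 ✓
C1, C2, C3, C4, C11, C12 → 6 sp2 carbons.

6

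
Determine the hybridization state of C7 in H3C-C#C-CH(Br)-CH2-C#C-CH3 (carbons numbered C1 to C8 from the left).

sp

C7 — 2 σ bonds, plus two π bonds. Steric number 2, so sp.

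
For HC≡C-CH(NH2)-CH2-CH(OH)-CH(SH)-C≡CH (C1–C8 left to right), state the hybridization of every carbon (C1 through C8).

C1 sp, C2 sp, C3 sp3, C4 sp3, C5 sp3, C6 sp3, C7 sp, C8 sp

C1 carries 2 σ bonds, plus two π bonds, giving a steric number of 2, so it is sp.
C2 has 2 σ bonds, plus two π bonds: steric number 2 → sp.
C3 — 4 σ bonds. Steric number 4, so sp3.
C4: 4 σ bonds; 4 regions of electron density → sp3.
C5 is sp3: 4 σ bonds, 4 electron-density regions.
C6 carries 4 σ bonds, giving a steric number of 4, so it is sp3.
C7: 2 σ bonds, plus two π bonds — 2 electron domains, sp.
C8 carries 2 σ bonds, plus two π bonds, giving a steric number of 2, so it is sp.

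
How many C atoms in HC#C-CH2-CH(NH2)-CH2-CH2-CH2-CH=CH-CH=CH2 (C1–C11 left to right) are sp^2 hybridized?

C1: sp
C2: sp
C3: sp3
C4: sp3
C5: sp3
C6: sp3
C7: sp3
C8: sp2 ✓
C9: sp2 ✓
C10: sp2 ✓
C11: sp2 ✓
C8, C9, C10, C11 → 4 sp2 carbons.

4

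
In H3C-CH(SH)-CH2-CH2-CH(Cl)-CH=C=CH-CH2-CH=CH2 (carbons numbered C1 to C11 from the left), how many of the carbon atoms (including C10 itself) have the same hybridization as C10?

4

C10 is sp2 (one π bond).
C1: sp3
C2: sp3
C3: sp3
C4: sp3
C5: sp3
C6: sp2 ✓
C7: sp
C8: sp2 ✓
C9: sp3
C10: sp2 ✓
C11: sp2 ✓
4 carbons are sp2.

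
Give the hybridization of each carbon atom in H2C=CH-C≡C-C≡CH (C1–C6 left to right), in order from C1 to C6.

C1 (3 σ bonds, plus one π bond) has steric number 3: sp2.
C2: 3 σ bonds, plus one π bond; 3 regions of electron density → sp2.
C3: 2 σ bonds, plus two π bonds; 2 regions of electron density → sp.
C4 (2 σ bonds, plus two π bonds) has steric number 2: sp.
C5 (2 σ bonds, plus two π bonds) has steric number 2: sp.
C6: 2 σ bonds, plus two π bonds; 2 regions of electron density → sp.

C1 sp2, C2 sp2, C3 sp, C4 sp, C5 sp, C6 sp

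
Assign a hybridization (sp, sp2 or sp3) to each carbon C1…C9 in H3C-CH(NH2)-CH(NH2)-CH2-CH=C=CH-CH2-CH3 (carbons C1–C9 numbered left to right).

C1 is sp3: 4 σ bonds, 4 electron-density regions.
C2 has 4 σ bonds: steric number 4 → sp3.
C3 (4 σ bonds) has steric number 4: sp3.
C4 (4 σ bonds) has steric number 4: sp3.
C5 is sp2: 3 σ bonds, plus one π bond, 3 electron-density regions.
C6: 2 σ bonds, plus two π bonds; 2 regions of electron density → sp.
C7 is sp2: 3 σ bonds, plus one π bond, 3 electron-density regions.
C8: 4 σ bonds; 4 regions of electron density → sp3.
C9 carries 4 σ bonds, giving a steric number of 4, so it is sp3.

C1 sp3, C2 sp3, C3 sp3, C4 sp3, C5 sp2, C6 sp, C7 sp2, C8 sp3, C9 sp3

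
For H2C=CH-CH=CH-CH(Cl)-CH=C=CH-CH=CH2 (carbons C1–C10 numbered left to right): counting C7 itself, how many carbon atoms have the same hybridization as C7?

C7 is sp (two π bonds).
C1: sp2
C2: sp2
C3: sp2
C4: sp2
C5: sp3
C6: sp2
C7: sp ✓
C8: sp2
C9: sp2
C10: sp2
1 carbon is sp.

1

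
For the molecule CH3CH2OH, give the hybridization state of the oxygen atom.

The oxygen atom has 2 σ bonds and 2 lone pairs: steric number 4 → sp3.

sp^3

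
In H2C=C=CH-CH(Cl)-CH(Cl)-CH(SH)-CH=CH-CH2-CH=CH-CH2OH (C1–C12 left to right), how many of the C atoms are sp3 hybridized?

5

C1: sp2
C2: sp
C3: sp2
C4: sp3 ✓
C5: sp3 ✓
C6: sp3 ✓
C7: sp2
C8: sp2
C9: sp3 ✓
C10: sp2
C11: sp2
C12: sp3 ✓
C4, C5, C6, C9, C12 → 5 sp3 carbons.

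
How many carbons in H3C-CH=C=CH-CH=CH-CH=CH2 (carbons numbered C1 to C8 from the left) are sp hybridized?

C1: sp3
C2: sp2
C3: sp ✓
C4: sp2
C5: sp2
C6: sp2
C7: sp2
C8: sp2
C3 → 1 sp carbon.

1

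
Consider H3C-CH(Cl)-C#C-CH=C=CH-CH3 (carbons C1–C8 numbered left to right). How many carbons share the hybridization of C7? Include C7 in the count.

C7 is sp2 (one π bond).
C1: sp3
C2: sp3
C3: sp
C4: sp
C5: sp2 ✓
C6: sp
C7: sp2 ✓
C8: sp3
2 carbons are sp2.

2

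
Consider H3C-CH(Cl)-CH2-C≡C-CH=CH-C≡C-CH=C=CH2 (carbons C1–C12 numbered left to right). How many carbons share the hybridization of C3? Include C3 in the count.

3

C3 is sp3 (only σ bonds).
C1: sp3 ✓
C2: sp3 ✓
C3: sp3 ✓
C4: sp
C5: sp
C6: sp2
C7: sp2
C8: sp
C9: sp
C10: sp2
C11: sp
C12: sp2
3 carbons are sp3.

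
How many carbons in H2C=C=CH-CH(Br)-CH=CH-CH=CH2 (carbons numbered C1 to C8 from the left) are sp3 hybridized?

1

C1: sp2
C2: sp
C3: sp2
C4: sp3 ✓
C5: sp2
C6: sp2
C7: sp2
C8: sp2
C4 → 1 sp3 carbon.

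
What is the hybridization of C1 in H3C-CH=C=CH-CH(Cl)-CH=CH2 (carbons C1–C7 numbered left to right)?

C1: 4 σ bonds — 4 electron domains, sp3.

sp3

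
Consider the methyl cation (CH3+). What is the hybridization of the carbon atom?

Three σ bonds to H, empty p orbital → sp2, trigonal planar.

sp²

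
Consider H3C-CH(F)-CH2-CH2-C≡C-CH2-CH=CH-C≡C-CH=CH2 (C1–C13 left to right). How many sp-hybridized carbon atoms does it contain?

C1: sp3
C2: sp3
C3: sp3
C4: sp3
C5: sp ✓
C6: sp ✓
C7: sp3
C8: sp2
C9: sp2
C10: sp ✓
C11: sp ✓
C12: sp2
C13: sp2
C5, C6, C10, C11 → 4 sp carbons.

4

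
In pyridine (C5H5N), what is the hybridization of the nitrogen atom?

N has two σ bonds and one lone pair in the ring plane (steric number 3 → sp2); its p orbital contributes one electron to the aromatic π system via the C=N double bond.

sp2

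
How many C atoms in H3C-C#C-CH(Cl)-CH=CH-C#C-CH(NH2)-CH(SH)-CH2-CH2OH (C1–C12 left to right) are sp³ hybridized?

C1: sp3 ✓
C2: sp
C3: sp
C4: sp3 ✓
C5: sp2
C6: sp2
C7: sp
C8: sp
C9: sp3 ✓
C10: sp3 ✓
C11: sp3 ✓
C12: sp3 ✓
C1, C4, C9, C10, C11, C12 → 6 sp3 carbons.

6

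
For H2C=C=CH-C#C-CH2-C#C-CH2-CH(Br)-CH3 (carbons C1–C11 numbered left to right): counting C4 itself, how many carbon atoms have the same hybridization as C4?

5

C4 is sp (two π bonds).
C1: sp2
C2: sp ✓
C3: sp2
C4: sp ✓
C5: sp ✓
C6: sp3
C7: sp ✓
C8: sp ✓
C9: sp3
C10: sp3
C11: sp3
5 carbons are sp.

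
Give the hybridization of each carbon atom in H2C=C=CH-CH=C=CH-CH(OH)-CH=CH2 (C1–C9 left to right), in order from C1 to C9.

C1 sp2, C2 sp, C3 sp2, C4 sp2, C5 sp, C6 sp2, C7 sp3, C8 sp2, C9 sp2

C1 carries 3 σ bonds, plus one π bond, giving a steric number of 3, so it is sp2.
C2 has 2 σ bonds, plus two π bonds: steric number 2 → sp.
C3 is sp2: 3 σ bonds, plus one π bond, 3 electron-density regions.
C4 is sp2: 3 σ bonds, plus one π bond, 3 electron-density regions.
C5 is sp: 2 σ bonds, plus two π bonds, 2 electron-density regions.
C6 is sp2: 3 σ bonds, plus one π bond, 3 electron-density regions.
C7: 4 σ bonds; 4 regions of electron density → sp3.
C8 has 3 σ bonds, plus one π bond: steric number 3 → sp2.
C9 (3 σ bonds, plus one π bond) has steric number 3: sp2.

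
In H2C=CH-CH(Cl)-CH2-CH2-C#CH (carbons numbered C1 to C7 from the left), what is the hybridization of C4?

sp^3

C4: 4 σ bonds — 4 electron domains, sp3.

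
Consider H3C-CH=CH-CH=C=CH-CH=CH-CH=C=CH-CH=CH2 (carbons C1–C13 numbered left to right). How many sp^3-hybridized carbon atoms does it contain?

1

C1: sp3 ✓
C2: sp2
C3: sp2
C4: sp2
C5: sp
C6: sp2
C7: sp2
C8: sp2
C9: sp2
C10: sp
C11: sp2
C12: sp2
C13: sp2
C1 → 1 sp3 carbon.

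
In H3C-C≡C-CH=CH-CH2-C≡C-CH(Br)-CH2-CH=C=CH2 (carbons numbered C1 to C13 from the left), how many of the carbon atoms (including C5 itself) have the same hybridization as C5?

C5 is sp2 (one π bond).
C1: sp3
C2: sp
C3: sp
C4: sp2 ✓
C5: sp2 ✓
C6: sp3
C7: sp
C8: sp
C9: sp3
C10: sp3
C11: sp2 ✓
C12: sp
C13: sp2 ✓
4 carbons are sp2.

4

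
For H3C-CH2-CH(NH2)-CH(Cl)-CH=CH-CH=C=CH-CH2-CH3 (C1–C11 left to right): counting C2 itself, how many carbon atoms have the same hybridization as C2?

C2 is sp3 (only σ bonds).
C1: sp3 ✓
C2: sp3 ✓
C3: sp3 ✓
C4: sp3 ✓
C5: sp2
C6: sp2
C7: sp2
C8: sp
C9: sp2
C10: sp3 ✓
C11: sp3 ✓
6 carbons are sp3.

6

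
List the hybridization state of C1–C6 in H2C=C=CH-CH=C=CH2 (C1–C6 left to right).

C1 (3 σ bonds, plus one π bond) has steric number 3: sp2.
C2 (2 σ bonds, plus two π bonds) has steric number 2: sp.
C3 has 3 σ bonds, plus one π bond: steric number 3 → sp2.
C4: 3 σ bonds, plus one π bond — 3 electron domains, sp2.
C5 is sp: 2 σ bonds, plus two π bonds, 2 electron-density regions.
C6 has 3 σ bonds, plus one π bond: steric number 3 → sp2.

C1 sp2, C2 sp, C3 sp2, C4 sp2, C5 sp, C6 sp2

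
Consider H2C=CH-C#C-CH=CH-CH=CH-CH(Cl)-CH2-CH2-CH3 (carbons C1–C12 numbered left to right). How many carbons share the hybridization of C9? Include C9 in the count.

C9 is sp3 (only σ bonds).
C1: sp2
C2: sp2
C3: sp
C4: sp
C5: sp2
C6: sp2
C7: sp2
C8: sp2
C9: sp3 ✓
C10: sp3 ✓
C11: sp3 ✓
C12: sp3 ✓
4 carbons are sp3.

4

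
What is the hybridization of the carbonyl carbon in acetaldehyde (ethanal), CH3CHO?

sp^2

The carbonyl carbon has 3 σ bonds, plus one π bond: steric number 3 → sp2.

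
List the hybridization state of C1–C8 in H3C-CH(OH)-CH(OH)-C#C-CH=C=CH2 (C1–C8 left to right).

C1 sp3, C2 sp3, C3 sp3, C4 sp, C5 sp, C6 sp2, C7 sp, C8 sp2

C1 — 4 σ bonds. Steric number 4, so sp3.
C2 carries 4 σ bonds, giving a steric number of 4, so it is sp3.
C3 has 4 σ bonds: steric number 4 → sp3.
C4: 2 σ bonds, plus two π bonds — 2 electron domains, sp.
C5 carries 2 σ bonds, plus two π bonds, giving a steric number of 2, so it is sp.
C6 (3 σ bonds, plus one π bond) has steric number 3: sp2.
C7 is sp: 2 σ bonds, plus two π bonds, 2 electron-density regions.
C8 (3 σ bonds, plus one π bond) has steric number 3: sp2.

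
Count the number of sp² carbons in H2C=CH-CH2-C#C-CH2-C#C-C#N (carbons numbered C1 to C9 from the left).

2

C1: sp2 ✓
C2: sp2 ✓
C3: sp3
C4: sp
C5: sp
C6: sp3
C7: sp
C8: sp
C9: sp
C1, C2 → 2 sp2 carbons.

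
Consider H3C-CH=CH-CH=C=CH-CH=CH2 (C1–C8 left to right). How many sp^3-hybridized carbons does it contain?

C1: sp3 ✓
C2: sp2
C3: sp2
C4: sp2
C5: sp
C6: sp2
C7: sp2
C8: sp2
C1 → 1 sp3 carbon.

1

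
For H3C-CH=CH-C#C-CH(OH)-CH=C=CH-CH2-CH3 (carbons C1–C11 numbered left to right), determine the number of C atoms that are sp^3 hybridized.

C1: sp3 ✓
C2: sp2
C3: sp2
C4: sp
C5: sp
C6: sp3 ✓
C7: sp2
C8: sp
C9: sp2
C10: sp3 ✓
C11: sp3 ✓
C1, C6, C10, C11 → 4 sp3 carbons.

4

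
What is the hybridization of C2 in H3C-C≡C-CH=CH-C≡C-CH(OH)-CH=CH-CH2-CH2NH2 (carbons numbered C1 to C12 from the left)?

C2: 2 σ bonds, plus two π bonds; 2 regions of electron density → sp.

sp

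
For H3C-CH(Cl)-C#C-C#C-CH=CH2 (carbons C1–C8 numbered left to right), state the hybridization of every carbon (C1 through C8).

C1 is sp3: 4 σ bonds, 4 electron-density regions.
C2: 4 σ bonds — 4 electron domains, sp3.
C3 (2 σ bonds, plus two π bonds) has steric number 2: sp.
C4 is sp: 2 σ bonds, plus two π bonds, 2 electron-density regions.
C5 carries 2 σ bonds, plus two π bonds, giving a steric number of 2, so it is sp.
C6 has 2 σ bonds, plus two π bonds: steric number 2 → sp.
C7 — 3 σ bonds, plus one π bond. Steric number 3, so sp2.
C8 has 3 σ bonds, plus one π bond: steric number 3 → sp2.

C1 sp3, C2 sp3, C3 sp, C4 sp, C5 sp, C6 sp, C7 sp2, C8 sp2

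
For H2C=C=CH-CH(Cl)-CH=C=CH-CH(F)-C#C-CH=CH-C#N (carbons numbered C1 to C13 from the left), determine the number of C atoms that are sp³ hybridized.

C1: sp2
C2: sp
C3: sp2
C4: sp3 ✓
C5: sp2
C6: sp
C7: sp2
C8: sp3 ✓
C9: sp
C10: sp
C11: sp2
C12: sp2
C13: sp
C4, C8 → 2 sp3 carbons.

2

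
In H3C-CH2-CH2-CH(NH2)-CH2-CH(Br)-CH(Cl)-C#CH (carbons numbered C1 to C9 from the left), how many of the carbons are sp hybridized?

C1: sp3
C2: sp3
C3: sp3
C4: sp3
C5: sp3
C6: sp3
C7: sp3
C8: sp ✓
C9: sp ✓
C8, C9 → 2 sp carbons.

2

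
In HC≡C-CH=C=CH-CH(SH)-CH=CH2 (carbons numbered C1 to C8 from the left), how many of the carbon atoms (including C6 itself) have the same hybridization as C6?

1

C6 is sp3 (only σ bonds).
C1: sp
C2: sp
C3: sp2
C4: sp
C5: sp2
C6: sp3 ✓
C7: sp2
C8: sp2
1 carbon is sp3.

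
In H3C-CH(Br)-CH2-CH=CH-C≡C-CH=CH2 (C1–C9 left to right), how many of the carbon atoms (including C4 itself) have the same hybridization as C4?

C4 is sp2 (one π bond).
C1: sp3
C2: sp3
C3: sp3
C4: sp2 ✓
C5: sp2 ✓
C6: sp
C7: sp
C8: sp2 ✓
C9: sp2 ✓
4 carbons are sp2.

4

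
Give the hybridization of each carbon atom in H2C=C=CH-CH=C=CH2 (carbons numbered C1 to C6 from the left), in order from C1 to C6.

C1: 3 σ bonds, plus one π bond; 3 regions of electron density → sp2.
C2 has 2 σ bonds, plus two π bonds: steric number 2 → sp.
C3 has 3 σ bonds, plus one π bond: steric number 3 → sp2.
C4 (3 σ bonds, plus one π bond) has steric number 3: sp2.
C5 has 2 σ bonds, plus two π bonds: steric number 2 → sp.
C6 is sp2: 3 σ bonds, plus one π bond, 3 electron-density regions.

C1 sp2, C2 sp, C3 sp2, C4 sp2, C5 sp, C6 sp2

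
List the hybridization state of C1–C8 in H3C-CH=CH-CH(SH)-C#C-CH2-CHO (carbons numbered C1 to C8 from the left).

C1 — 4 σ bonds. Steric number 4, so sp3.
C2 carries 3 σ bonds, plus one π bond, giving a steric number of 3, so it is sp2.
C3 — 3 σ bonds, plus one π bond. Steric number 3, so sp2.
C4 has 4 σ bonds: steric number 4 → sp3.
C5 — 2 σ bonds, plus two π bonds. Steric number 2, so sp.
C6 carries 2 σ bonds, plus two π bonds, giving a steric number of 2, so it is sp.
C7 (4 σ bonds) has steric number 4: sp3.
C8: 3 σ bonds, plus one π bond — 3 electron domains, sp2.

C1 sp3, C2 sp2, C3 sp2, C4 sp3, C5 sp, C6 sp, C7 sp3, C8 sp2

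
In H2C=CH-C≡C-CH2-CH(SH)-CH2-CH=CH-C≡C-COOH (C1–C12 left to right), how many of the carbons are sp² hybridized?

5

C1: sp2 ✓
C2: sp2 ✓
C3: sp
C4: sp
C5: sp3
C6: sp3
C7: sp3
C8: sp2 ✓
C9: sp2 ✓
C10: sp
C11: sp
C12: sp2 ✓
C1, C2, C8, C9, C12 → 5 sp2 carbons.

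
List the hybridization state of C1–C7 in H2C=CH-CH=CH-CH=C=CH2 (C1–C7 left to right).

C1 sp2, C2 sp2, C3 sp2, C4 sp2, C5 sp2, C6 sp, C7 sp2

C1 — 3 σ bonds, plus one π bond. Steric number 3, so sp2.
C2 has 3 σ bonds, plus one π bond: steric number 3 → sp2.
C3 (3 σ bonds, plus one π bond) has steric number 3: sp2.
C4 (3 σ bonds, plus one π bond) has steric number 3: sp2.
C5 (3 σ bonds, plus one π bond) has steric number 3: sp2.
C6 — 2 σ bonds, plus two π bonds. Steric number 2, so sp.
C7 has 3 σ bonds, plus one π bond: steric number 3 → sp2.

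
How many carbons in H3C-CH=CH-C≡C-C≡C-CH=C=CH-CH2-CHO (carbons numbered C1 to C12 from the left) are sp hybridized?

C1: sp3
C2: sp2
C3: sp2
C4: sp ✓
C5: sp ✓
C6: sp ✓
C7: sp ✓
C8: sp2
C9: sp ✓
C10: sp2
C11: sp3
C12: sp2
C4, C5, C6, C7, C9 → 5 sp carbons.

5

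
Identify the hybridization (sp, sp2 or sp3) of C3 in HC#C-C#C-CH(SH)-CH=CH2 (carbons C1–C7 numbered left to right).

C3 — 2 σ bonds, plus two π bonds. Steric number 2, so sp.

sp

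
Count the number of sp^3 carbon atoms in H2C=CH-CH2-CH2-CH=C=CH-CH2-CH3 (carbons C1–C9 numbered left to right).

4

C1: sp2
C2: sp2
C3: sp3 ✓
C4: sp3 ✓
C5: sp2
C6: sp
C7: sp2
C8: sp3 ✓
C9: sp3 ✓
C3, C4, C8, C9 → 4 sp3 carbons.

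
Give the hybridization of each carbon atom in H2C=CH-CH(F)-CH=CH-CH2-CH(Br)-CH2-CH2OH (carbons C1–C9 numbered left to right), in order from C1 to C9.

C1 sp2, C2 sp2, C3 sp3, C4 sp2, C5 sp2, C6 sp3, C7 sp3, C8 sp3, C9 sp3

C1 (3 σ bonds, plus one π bond) has steric number 3: sp2.
C2 — 3 σ bonds, plus one π bond. Steric number 3, so sp2.
C3 has 4 σ bonds: steric number 4 → sp3.
C4: 3 σ bonds, plus one π bond — 3 electron domains, sp2.
C5 carries 3 σ bonds, plus one π bond, giving a steric number of 3, so it is sp2.
C6: 4 σ bonds; 4 regions of electron density → sp3.
C7 (4 σ bonds) has steric number 4: sp3.
C8 (4 σ bonds) has steric number 4: sp3.
C9: 4 σ bonds — 4 electron domains, sp3.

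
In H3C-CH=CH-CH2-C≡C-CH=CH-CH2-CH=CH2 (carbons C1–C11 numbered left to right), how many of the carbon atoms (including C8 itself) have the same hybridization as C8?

6

C8 is sp2 (one π bond).
C1: sp3
C2: sp2 ✓
C3: sp2 ✓
C4: sp3
C5: sp
C6: sp
C7: sp2 ✓
C8: sp2 ✓
C9: sp3
C10: sp2 ✓
C11: sp2 ✓
6 carbons are sp2.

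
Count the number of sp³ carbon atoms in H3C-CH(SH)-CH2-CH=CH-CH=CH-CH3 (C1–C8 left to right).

4

C1: sp3 ✓
C2: sp3 ✓
C3: sp3 ✓
C4: sp2
C5: sp2
C6: sp2
C7: sp2
C8: sp3 ✓
C1, C2, C3, C8 → 4 sp3 carbons.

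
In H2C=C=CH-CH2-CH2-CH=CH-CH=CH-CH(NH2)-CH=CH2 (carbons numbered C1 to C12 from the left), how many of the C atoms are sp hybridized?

C1: sp2
C2: sp ✓
C3: sp2
C4: sp3
C5: sp3
C6: sp2
C7: sp2
C8: sp2
C9: sp2
C10: sp3
C11: sp2
C12: sp2
C2 → 1 sp carbon.

1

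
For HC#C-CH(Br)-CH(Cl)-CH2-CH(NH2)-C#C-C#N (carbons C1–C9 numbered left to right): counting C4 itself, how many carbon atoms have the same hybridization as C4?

4

C4 is sp3 (only σ bonds).
C1: sp
C2: sp
C3: sp3 ✓
C4: sp3 ✓
C5: sp3 ✓
C6: sp3 ✓
C7: sp
C8: sp
C9: sp
4 carbons are sp3.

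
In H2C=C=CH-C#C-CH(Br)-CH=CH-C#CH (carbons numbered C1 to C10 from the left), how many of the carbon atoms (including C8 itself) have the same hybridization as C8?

4

C8 is sp2 (one π bond).
C1: sp2 ✓
C2: sp
C3: sp2 ✓
C4: sp
C5: sp
C6: sp3
C7: sp2 ✓
C8: sp2 ✓
C9: sp
C10: sp
4 carbons are sp2.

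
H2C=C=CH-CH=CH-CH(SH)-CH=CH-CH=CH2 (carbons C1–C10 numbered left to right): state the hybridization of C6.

sp^3

C6 — 4 σ bonds. Steric number 4, so sp3.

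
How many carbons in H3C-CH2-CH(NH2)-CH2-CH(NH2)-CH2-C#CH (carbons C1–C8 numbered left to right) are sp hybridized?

C1: sp3
C2: sp3
C3: sp3
C4: sp3
C5: sp3
C6: sp3
C7: sp ✓
C8: sp ✓
C7, C8 → 2 sp carbons.

2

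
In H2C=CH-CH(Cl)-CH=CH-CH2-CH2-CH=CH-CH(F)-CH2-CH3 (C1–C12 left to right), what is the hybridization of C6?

C6: 4 σ bonds — 4 electron domains, sp3.

sp³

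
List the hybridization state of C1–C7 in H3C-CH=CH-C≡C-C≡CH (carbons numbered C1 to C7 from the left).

C1 sp3, C2 sp2, C3 sp2, C4 sp, C5 sp, C6 sp, C7 sp

C1 carries 4 σ bonds, giving a steric number of 4, so it is sp3.
C2 carries 3 σ bonds, plus one π bond, giving a steric number of 3, so it is sp2.
C3 has 3 σ bonds, plus one π bond: steric number 3 → sp2.
C4 (2 σ bonds, plus two π bonds) has steric number 2: sp.
C5 (2 σ bonds, plus two π bonds) has steric number 2: sp.
C6: 2 σ bonds, plus two π bonds; 2 regions of electron density → sp.
C7 is sp: 2 σ bonds, plus two π bonds, 2 electron-density regions.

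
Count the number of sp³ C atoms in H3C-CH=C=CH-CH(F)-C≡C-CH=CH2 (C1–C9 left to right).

2

C1: sp3 ✓
C2: sp2
C3: sp
C4: sp2
C5: sp3 ✓
C6: sp
C7: sp
C8: sp2
C9: sp2
C1, C5 → 2 sp3 carbons.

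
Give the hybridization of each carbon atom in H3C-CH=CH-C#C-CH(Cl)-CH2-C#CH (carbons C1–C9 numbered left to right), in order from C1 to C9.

C1 sp3, C2 sp2, C3 sp2, C4 sp, C5 sp, C6 sp3, C7 sp3, C8 sp, C9 sp

C1 is sp3: 4 σ bonds, 4 electron-density regions.
C2 — 3 σ bonds, plus one π bond. Steric number 3, so sp2.
C3: 3 σ bonds, plus one π bond; 3 regions of electron density → sp2.
C4 (2 σ bonds, plus two π bonds) has steric number 2: sp.
C5 carries 2 σ bonds, plus two π bonds, giving a steric number of 2, so it is sp.
C6 has 4 σ bonds: steric number 4 → sp3.
C7: 4 σ bonds — 4 electron domains, sp3.
C8 has 2 σ bonds, plus two π bonds: steric number 2 → sp.
C9: 2 σ bonds, plus two π bonds; 2 regions of electron density → sp.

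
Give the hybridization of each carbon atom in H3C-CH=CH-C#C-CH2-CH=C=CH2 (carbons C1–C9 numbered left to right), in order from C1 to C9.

C1 (4 σ bonds) has steric number 4: sp3.
C2 is sp2: 3 σ bonds, plus one π bond, 3 electron-density regions.
C3 — 3 σ bonds, plus one π bond. Steric number 3, so sp2.
C4 carries 2 σ bonds, plus two π bonds, giving a steric number of 2, so it is sp.
C5 has 2 σ bonds, plus two π bonds: steric number 2 → sp.
C6 is sp3: 4 σ bonds, 4 electron-density regions.
C7 carries 3 σ bonds, plus one π bond, giving a steric number of 3, so it is sp2.
C8 carries 2 σ bonds, plus two π bonds, giving a steric number of 2, so it is sp.
C9 is sp2: 3 σ bonds, plus one π bond, 3 electron-density regions.

C1 sp3, C2 sp2, C3 sp2, C4 sp, C5 sp, C6 sp3, C7 sp2, C8 sp, C9 sp2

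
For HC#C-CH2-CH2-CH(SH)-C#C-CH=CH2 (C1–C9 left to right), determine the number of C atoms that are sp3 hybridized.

3

C1: sp
C2: sp
C3: sp3 ✓
C4: sp3 ✓
C5: sp3 ✓
C6: sp
C7: sp
C8: sp2
C9: sp2
C3, C4, C5 → 3 sp3 carbons.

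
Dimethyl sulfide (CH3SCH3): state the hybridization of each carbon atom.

sp^3

Each carbon atom (4 σ bonds) has steric number 4: sp3.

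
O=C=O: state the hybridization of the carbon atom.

sp

Two σ bonds, two π bonds → steric number 2 → sp.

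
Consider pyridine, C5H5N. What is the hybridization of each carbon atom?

sp2

Each carbon atom (3 σ bonds, plus one π bond) has steric number 3: sp2.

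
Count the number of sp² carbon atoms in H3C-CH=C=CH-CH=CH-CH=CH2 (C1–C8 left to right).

6

C1: sp3
C2: sp2 ✓
C3: sp
C4: sp2 ✓
C5: sp2 ✓
C6: sp2 ✓
C7: sp2 ✓
C8: sp2 ✓
C2, C4, C5, C6, C7, C8 → 6 sp2 carbons.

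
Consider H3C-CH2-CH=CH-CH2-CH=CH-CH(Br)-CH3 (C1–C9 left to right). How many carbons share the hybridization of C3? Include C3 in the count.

4

C3 is sp2 (one π bond).
C1: sp3
C2: sp3
C3: sp2 ✓
C4: sp2 ✓
C5: sp3
C6: sp2 ✓
C7: sp2 ✓
C8: sp3
C9: sp3
4 carbons are sp2.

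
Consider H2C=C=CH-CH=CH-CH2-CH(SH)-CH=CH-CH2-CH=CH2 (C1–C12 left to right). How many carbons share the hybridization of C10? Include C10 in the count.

3

C10 is sp3 (only σ bonds).
C1: sp2
C2: sp
C3: sp2
C4: sp2
C5: sp2
C6: sp3 ✓
C7: sp3 ✓
C8: sp2
C9: sp2
C10: sp3 ✓
C11: sp2
C12: sp2
3 carbons are sp3.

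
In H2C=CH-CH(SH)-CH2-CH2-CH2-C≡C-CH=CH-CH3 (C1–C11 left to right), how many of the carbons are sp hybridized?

C1: sp2
C2: sp2
C3: sp3
C4: sp3
C5: sp3
C6: sp3
C7: sp ✓
C8: sp ✓
C9: sp2
C10: sp2
C11: sp3
C7, C8 → 2 sp carbons.

2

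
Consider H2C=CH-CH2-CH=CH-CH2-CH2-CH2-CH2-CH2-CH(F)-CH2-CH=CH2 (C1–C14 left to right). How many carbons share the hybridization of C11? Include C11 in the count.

C11 is sp3 (only σ bonds).
C1: sp2
C2: sp2
C3: sp3 ✓
C4: sp2
C5: sp2
C6: sp3 ✓
C7: sp3 ✓
C8: sp3 ✓
C9: sp3 ✓
C10: sp3 ✓
C11: sp3 ✓
C12: sp3 ✓
C13: sp2
C14: sp2
8 carbons are sp3.

8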